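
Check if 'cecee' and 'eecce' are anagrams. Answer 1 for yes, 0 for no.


Sort characters of 'cecee': 'cceee'
Sort characters of 'eecce': 'cceee'
Sorted forms match -> they ARE anagrams
Result: 1

1


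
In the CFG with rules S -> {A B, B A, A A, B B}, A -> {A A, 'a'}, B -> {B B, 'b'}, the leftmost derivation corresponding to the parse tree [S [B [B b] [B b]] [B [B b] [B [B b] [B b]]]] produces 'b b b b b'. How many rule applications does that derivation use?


Every bracketed nonterminal node [X ...] in the tree is produced by exactly one rule application.
Reading the tree off as a leftmost derivation:
  Step 1: S  =>  B B   (applied S -> B B)
  Step 2: B B  =>  B B B   (applied B -> B B)
  Step 3: B B B  =>  b B B   (applied B -> b)
  Step 4: b B B  =>  b b B   (applied B -> b)
  Step 5: b b B  =>  b b B B   (applied B -> B B)
  Step 6: b b B B  =>  b b b B   (applied B -> b)
  Step 7: b b b B  =>  b b b B B   (applied B -> B B)
  Step 8: b b b B B  =>  b b b b B   (applied B -> b)
  Step 9: b b b b B  =>  b b b b b   (applied B -> b)
Final yield: b b b b b
Total rewrite steps: 9

9


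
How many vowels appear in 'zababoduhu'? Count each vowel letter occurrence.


Scanning each character of 'zababoduhu':
  Position 1: 'z' -> consonant (running count: 0)
  Position 2: 'a' -> vowel (running count: 1)
  Position 3: 'b' -> consonant (running count: 1)
  Position 4: 'a' -> vowel (running count: 2)
  Position 5: 'b' -> consonant (running count: 2)
  Position 6: 'o' -> vowel (running count: 3)
  Position 7: 'd' -> consonant (running count: 3)
  Position 8: 'u' -> vowel (running count: 4)
  Position 9: 'h' -> consonant (running count: 4)
  Position 10: 'u' -> vowel (running count: 5)
Total vowels: 5

5


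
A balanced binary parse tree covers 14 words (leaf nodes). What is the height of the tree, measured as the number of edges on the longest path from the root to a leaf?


In a balanced binary tree with n leaves the deepest leaf is ceil(log2(n)) edges below the root.
log2(14) = 3.8074
ceil(3.8074) = 4
height (edges) = 4

4


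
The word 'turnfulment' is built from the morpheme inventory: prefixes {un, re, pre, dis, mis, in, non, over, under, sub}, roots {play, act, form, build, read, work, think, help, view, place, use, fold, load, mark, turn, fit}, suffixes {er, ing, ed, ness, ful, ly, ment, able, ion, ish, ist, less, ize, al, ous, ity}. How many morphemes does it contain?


Segmenting 'turnfulment' against the inventory:
  'turn' -> root (morpheme 1)
  'ful' -> suffix (morpheme 2)
  'ment' -> suffix (morpheme 3)
Total morphemes: 3

3


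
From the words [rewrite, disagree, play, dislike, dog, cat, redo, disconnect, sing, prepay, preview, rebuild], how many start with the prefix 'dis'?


Checking each word for prefix 'dis':
  'rewrite' -> no (count: 0)
  'disagree' -> YES, starts with 'dis' (count: 1)
  'play' -> no (count: 1)
  'dislike' -> YES, starts with 'dis' (count: 2)
  'dog' -> no (count: 2)
  'cat' -> no (count: 2)
  'redo' -> no (count: 2)
  'disconnect' -> YES, starts with 'dis' (count: 3)
  'sing' -> no (count: 3)
  'prepay' -> no (count: 3)
  'preview' -> no (count: 3)
  'rebuild' -> no (count: 3)
Total with prefix 'dis': 3

3


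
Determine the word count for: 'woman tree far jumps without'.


Counting words by splitting on spaces:
  Word 1: 'woman'
  Word 2: 'tree'
  Word 3: 'far'
  Word 4: 'jumps'
  Word 5: 'without'
Total words: 5

5


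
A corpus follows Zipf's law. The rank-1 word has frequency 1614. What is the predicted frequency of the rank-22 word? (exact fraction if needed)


Zipf's law: freq(rank) = f1 / rank
f1 = 1614, rank = 22
freq = 1614 / 22
GCD(1614, 22) = 2
Simplified: 807/11

807/11


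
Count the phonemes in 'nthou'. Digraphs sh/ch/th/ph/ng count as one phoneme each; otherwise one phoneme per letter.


Parsing 'nthou' greedily, digraphs first:
  'n' -> consonant phoneme (phonemes so far: 1)
  'th' -> digraph (1 consonant phoneme) (phonemes so far: 2)
  'o' -> vowel phoneme (phonemes so far: 3)
  'u' -> vowel phoneme (phonemes so far: 4)
Total phonemes: 4

4


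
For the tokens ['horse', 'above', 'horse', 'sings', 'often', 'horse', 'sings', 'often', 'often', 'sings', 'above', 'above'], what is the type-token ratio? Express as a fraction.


Tokens: 12
Unique types: ('above', 'horse', 'often', 'sings') = 4
TTR = 4/12
Simplify: divide both by 4 -> 1/3
TTR = 1/3

1/3


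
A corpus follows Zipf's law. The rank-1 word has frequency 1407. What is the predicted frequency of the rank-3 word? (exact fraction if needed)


Zipf's law: freq(rank) = f1 / rank
f1 = 1407, rank = 3
freq = 1407 / 3
= 469

469


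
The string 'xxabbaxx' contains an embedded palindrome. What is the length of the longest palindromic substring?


Scanning 'xxabbaxx' for palindromic substrings.
Substring at positions 0-7: 'xxabbaxx'.
Check: reverse('xxabbaxx') = 'xxabbaxx' -> palindrome confirmed.
No longer palindromic substring exists; longest length = 8

8


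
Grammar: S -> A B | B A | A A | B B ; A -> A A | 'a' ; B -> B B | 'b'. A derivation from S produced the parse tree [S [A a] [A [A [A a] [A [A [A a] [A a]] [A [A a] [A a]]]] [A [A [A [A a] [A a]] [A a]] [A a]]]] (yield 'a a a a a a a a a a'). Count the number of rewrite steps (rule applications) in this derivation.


Every bracketed nonterminal node [X ...] in the tree is produced by exactly one rule application.
Reading the tree off as a leftmost derivation:
  Step 1: S  =>  A A   (applied S -> A A)
  Step 2: A A  =>  a A   (applied A -> a)
  Step 3: a A  =>  a A A   (applied A -> A A)
  Step 4: a A A  =>  a A A A   (applied A -> A A)
  Step 5: a A A A  =>  a a A A   (applied A -> a)
  Step 6: a a A A  =>  a a A A A   (applied A -> A A)
  Step 7: a a A A A  =>  a a A A A A   (applied A -> A A)
  Step 8: a a A A A A  =>  a a a A A A   (applied A -> a)
  Step 9: a a a A A A  =>  a a a a A A   (applied A -> a)
  Step 10: a a a a A A  =>  a a a a A A A   (applied A -> A A)
  Step 11: a a a a A A A  =>  a a a a a A A   (applied A -> a)
  Step 12: a a a a a A A  =>  a a a a a a A   (applied A -> a)
  Step 13: a a a a a a A  =>  a a a a a a A A   (applied A -> A A)
  Step 14: a a a a a a A A  =>  a a a a a a A A A   (applied A -> A A)
  Step 15: a a a a a a A A A  =>  a a a a a a A A A A   (applied A -> A A)
  Step 16: a a a a a a A A A A  =>  a a a a a a a A A A   (applied A -> a)
  Step 17: a a a a a a a A A A  =>  a a a a a a a a A A   (applied A -> a)
  Step 18: a a a a a a a a A A  =>  a a a a a a a a a A   (applied A -> a)
  Step 19: a a a a a a a a a A  =>  a a a a a a a a a a   (applied A -> a)
Final yield: a a a a a a a a a a
Total rewrite steps: 19

19


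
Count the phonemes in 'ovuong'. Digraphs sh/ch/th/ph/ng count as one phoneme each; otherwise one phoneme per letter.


Parsing 'ovuong' greedily, digraphs first:
  'o' -> vowel phoneme (phonemes so far: 1)
  'v' -> consonant phoneme (phonemes so far: 2)
  'u' -> vowel phoneme (phonemes so far: 3)
  'o' -> vowel phoneme (phonemes so far: 4)
  'ng' -> digraph (1 consonant phoneme) (phonemes so far: 5)
Total phonemes: 5

5


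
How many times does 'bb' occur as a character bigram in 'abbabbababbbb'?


Scanning 'abbabbababbbb' for bigram 'bb':
  Position 0: 'ab' -> no
  Position 1: 'bb' -> MATCH
  Position 2: 'ba' -> no
  Position 3: 'ab' -> no
  Position 4: 'bb' -> MATCH
  Position 5: 'ba' -> no
  Position 6: 'ab' -> no
  Position 7: 'ba' -> no
  Position 8: 'ab' -> no
  Position 9: 'bb' -> MATCH
  Position 10: 'bb' -> MATCH
  Position 11: 'bb' -> MATCH
Total matches: 5

5


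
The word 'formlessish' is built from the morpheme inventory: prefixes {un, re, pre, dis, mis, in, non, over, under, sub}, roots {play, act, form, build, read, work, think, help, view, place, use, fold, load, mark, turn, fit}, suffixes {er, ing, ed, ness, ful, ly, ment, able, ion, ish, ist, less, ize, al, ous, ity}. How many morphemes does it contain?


Segmenting 'formlessish' against the inventory:
  'form' -> root (morpheme 1)
  'less' -> suffix (morpheme 2)
  'ish' -> suffix (morpheme 3)
Total morphemes: 3

3


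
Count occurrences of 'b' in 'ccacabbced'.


Scanning 'ccacabbced' for 'b':
  Position 5: 'b' -> MATCH (count: 1)
  Position 6: 'b' -> MATCH (count: 2)
Total occurrences of 'b': 2

2


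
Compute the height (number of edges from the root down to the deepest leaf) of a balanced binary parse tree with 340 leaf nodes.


In a balanced binary tree with n leaves the deepest leaf is ceil(log2(n)) edges below the root.
log2(340) = 8.4094
ceil(8.4094) = 9
height (edges) = 9

9


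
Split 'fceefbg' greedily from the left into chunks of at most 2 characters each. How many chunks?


'fceefbg' has 7 characters.
Chunking with max size 2:
  Chunk 1: 'fc' (positions 0-1)
  Chunk 2: 'ee' (positions 2-3)
  Chunk 3: 'fb' (positions 4-5)
  Chunk 4: 'g' (positions 6-6)
Total chunks: ceil(7 / 2) = 4

4


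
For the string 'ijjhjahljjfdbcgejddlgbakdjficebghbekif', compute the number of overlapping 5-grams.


String 'ijjhjahljjfdbcgejddlgbakdjficebghbekif' has length L = 38.
Number of overlapping n-grams = L - n + 1
Substituting: 38 - 5 + 1 = 34

34


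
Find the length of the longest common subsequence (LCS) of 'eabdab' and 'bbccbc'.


DP table for LCS of 'eabdab' and 'bbccbc':
       b  b  c  c  b  c
    0  0  0  0  0  0  0
  e 0  0  0  0  0  0  0
  a 0  0  0  0  0  0  0
  b 0  1  1  1  1  1  1
  d 0  1  1  1  1  1  1
  a 0  1  1  1  1  1  1
  b 0  1  2  2  2  2  2
LCS: 'bb'
LCS length = 2

2


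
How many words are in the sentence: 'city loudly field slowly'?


Counting words by splitting on spaces:
  Word 1: 'city'
  Word 2: 'loudly'
  Word 3: 'field'
  Word 4: 'slowly'
Total words: 4

4


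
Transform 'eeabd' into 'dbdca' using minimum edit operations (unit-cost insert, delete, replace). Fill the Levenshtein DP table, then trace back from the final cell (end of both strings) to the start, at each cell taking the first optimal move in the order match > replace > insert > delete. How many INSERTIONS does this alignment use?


Edit distance = 5. Backtracking from cell (5, 5) with preference match > replace > insert > delete,
then listing the resulting alignment 'eeabd' -> 'dbdca' left to right:
  Step 1: replace e->d
  Step 2: replace e->b
  Step 3: replace a->d
  Step 4: replace b->c
  Step 5: replace d->a
Total insertions: 0

0


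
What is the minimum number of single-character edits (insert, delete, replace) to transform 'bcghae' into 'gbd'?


Building DP table for s1='bcghae' (len 6) and s2='gbd' (len 3):
       g  b  d
    0  1  2  3
  b 1  1  1  2
  c 2  2  2  2
  g 3  2  3  3
  h 4  3  3  4
  a 5  4  4  4
  e 6  5  5  5
Edit distance = dp[6][3] = 5

5


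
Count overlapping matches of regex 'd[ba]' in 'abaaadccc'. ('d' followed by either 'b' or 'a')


Pattern: d[ba] means 'd' followed by either 'b' or 'a'.
Scanning 'abaaadccc' position-by-position:
  Pos 0: window 'ab' -> no
  Pos 1: window 'ba' -> no
  Pos 2: window 'aa' -> no
  Pos 3: window 'aa' -> no
  Pos 4: window 'ad' -> no
  Pos 5: window 'dc' -> no
  Pos 6: window 'cc' -> no
  Pos 7: window 'cc' -> no
  Pos 8: window 'c' -> no
Total matches: 0

0


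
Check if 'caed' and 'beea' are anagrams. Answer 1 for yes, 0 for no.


Sort characters of 'caed': 'acde'
Sort characters of 'beea': 'abee'
Sorted forms differ -> they are NOT anagrams
Result: 0

0


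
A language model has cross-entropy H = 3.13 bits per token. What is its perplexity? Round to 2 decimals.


Perplexity formula: PP = 2^H
H = 3.13
PP = 2^3.13
Decompose: 2^3.13 = 2^3 * 2^0.13
2^3 = 8, 2^0.13 ~ 1.0942937
PP ~ 8 * 1.0942937 = 8.7543496
Rounded to 2 decimals: 8.75

8.75


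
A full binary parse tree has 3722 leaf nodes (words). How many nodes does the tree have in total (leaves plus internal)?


Leaf nodes (terminals): 3722
Internal nodes = n - 1 = 3722 - 1 = 3721
Total = leaves + internal = 3722 + 3721 = 7443

7443


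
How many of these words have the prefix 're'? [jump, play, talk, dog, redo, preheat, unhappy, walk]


Checking each word for prefix 're':
  'jump' -> no (count: 0)
  'play' -> no (count: 0)
  'talk' -> no (count: 0)
  'dog' -> no (count: 0)
  'redo' -> YES, starts with 're' (count: 1)
  'preheat' -> no (count: 1)
  'unhappy' -> no (count: 1)
  'walk' -> no (count: 1)
Total with prefix 're': 1

1


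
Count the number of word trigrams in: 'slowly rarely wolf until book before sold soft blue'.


Word trigrams from [9] words:
  Trigram 1: (slowly rarely wolf)
  Trigram 2: (rarely wolf until)
  Trigram 3: (wolf until book)
  Trigram 4: (until book before)
  Trigram 5: (book before sold)
  Trigram 6: (before sold soft)
  Trigram 7: (sold soft blue)
Total word trigrams: 9 - 2 = 7

7


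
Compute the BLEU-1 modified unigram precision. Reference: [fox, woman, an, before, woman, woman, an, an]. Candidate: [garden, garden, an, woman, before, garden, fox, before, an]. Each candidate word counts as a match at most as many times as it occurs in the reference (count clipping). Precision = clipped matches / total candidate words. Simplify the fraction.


Reference word counts: {'an': 3, 'before': 1, 'fox': 1, 'woman': 3}
Checking each candidate word (with clipping):
  'garden' -> not in reference -> no match (matches: 0)
  'garden' -> not in reference -> no match (matches: 0)
  'an' -> in reference (ref count 3, used 1/3) -> match (matches: 1)
  'woman' -> in reference (ref count 3, used 1/3) -> match (matches: 2)
  'before' -> in reference (ref count 1, used 1/1) -> match (matches: 3)
  'garden' -> not in reference -> no match (matches: 3)
  'fox' -> in reference (ref count 1, used 1/1) -> match (matches: 4)
  'before' -> ref count 1 already used up (1/1) -> clipped, no match (matches: 4)
  'an' -> in reference (ref count 3, used 2/3) -> match (matches: 5)
Clipped matches: 5, Candidate length: 9
Precision = 5/9

5/9


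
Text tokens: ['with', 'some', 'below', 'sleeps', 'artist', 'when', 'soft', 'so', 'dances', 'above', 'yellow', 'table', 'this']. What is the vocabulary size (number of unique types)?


Listing all tokens and tracking unique types:
  Token 1: 'with' -> NEW (unique so far: 1)
  Token 2: 'some' -> NEW (unique so far: 2)
  Token 3: 'below' -> NEW (unique so far: 3)
  Token 4: 'sleeps' -> NEW (unique so far: 4)
  Token 5: 'artist' -> NEW (unique so far: 5)
  Token 6: 'when' -> NEW (unique so far: 6)
  Token 7: 'soft' -> NEW (unique so far: 7)
  Token 8: 'so' -> NEW (unique so far: 8)
  Token 9: 'dances' -> NEW (unique so far: 9)
  Token 10: 'above' -> NEW (unique so far: 10)
  Token 11: 'yellow' -> NEW (unique so far: 11)
  Token 12: 'table' -> NEW (unique so far: 12)
  Token 13: 'this' -> NEW (unique so far: 13)
Unique types: ('above', 'artist', 'below', 'dances', 'sleeps', 'so', 'soft', 'some', 'table', 'this', 'when', 'with', 'yellow')
Vocabulary size: 13

13


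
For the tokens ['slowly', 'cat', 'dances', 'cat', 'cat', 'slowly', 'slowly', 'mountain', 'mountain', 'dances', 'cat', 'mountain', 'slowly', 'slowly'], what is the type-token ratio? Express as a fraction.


Tokens: 14
Unique types: ('cat', 'dances', 'mountain', 'slowly') = 4
TTR = 4/14
Simplify: divide both by 2 -> 2/7
TTR = 2/7

2/7


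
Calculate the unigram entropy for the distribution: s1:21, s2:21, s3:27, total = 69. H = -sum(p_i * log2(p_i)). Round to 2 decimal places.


Computing entropy H = -sum(p_i * log2(p_i)):
  s1: p = 21/69 = 0.3043, -p*log2(p) = 0.5223
  s2: p = 21/69 = 0.3043, -p*log2(p) = 0.5223
  s3: p = 27/69 = 0.3913, -p*log2(p) = 0.5297
H = sum of terms = 1.5743
Rounded to 2 decimals: 1.57

1.57


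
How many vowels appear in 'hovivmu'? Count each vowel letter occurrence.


Scanning each character of 'hovivmu':
  Position 1: 'h' -> consonant (running count: 0)
  Position 2: 'o' -> vowel (running count: 1)
  Position 3: 'v' -> consonant (running count: 1)
  Position 4: 'i' -> vowel (running count: 2)
  Position 5: 'v' -> consonant (running count: 2)
  Position 6: 'm' -> consonant (running count: 2)
  Position 7: 'u' -> vowel (running count: 3)
Total vowels: 3

3


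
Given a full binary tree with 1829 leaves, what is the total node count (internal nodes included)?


Leaf nodes (terminals): 1829
Internal nodes = n - 1 = 1829 - 1 = 1828
Total = leaves + internal = 1829 + 1828 = 3657

3657


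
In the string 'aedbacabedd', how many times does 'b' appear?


Scanning 'aedbacabedd' for 'b':
  Position 3: 'b' -> MATCH (count: 1)
  Position 7: 'b' -> MATCH (count: 2)
Total occurrences of 'b': 2

2


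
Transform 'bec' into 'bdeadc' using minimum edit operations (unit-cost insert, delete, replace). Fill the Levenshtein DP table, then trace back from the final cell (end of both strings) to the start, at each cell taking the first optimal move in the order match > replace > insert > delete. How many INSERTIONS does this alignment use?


Edit distance = 3. Backtracking from cell (3, 6) with preference match > replace > insert > delete,
then listing the resulting alignment 'bec' -> 'bdeadc' left to right:
  Step 1: keep 'b'
  Step 2: insert 'd' [insertion #1]
  Step 3: keep 'e'
  Step 4: insert 'a' [insertion #2]
  Step 5: insert 'd' [insertion #3]
  Step 6: keep 'c'
Total insertions: 3

3


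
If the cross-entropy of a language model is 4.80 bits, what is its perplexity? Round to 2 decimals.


Perplexity formula: PP = 2^H
H = 4.80
PP = 2^4.80
Decompose: 2^4.80 = 2^4 * 2^0.80
2^4 = 16, 2^0.80 ~ 1.7411011
PP ~ 16 * 1.7411011 = 27.8576176
Rounded to 2 decimals: 27.86

27.86


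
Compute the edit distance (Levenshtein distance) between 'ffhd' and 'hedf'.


Building DP table for s1='ffhd' (len 4) and s2='hedf' (len 4):
       h  e  d  f
    0  1  2  3  4
  f 1  1  2  3  3
  f 2  2  2  3  3
  h 3  2  3  3  4
  d 4  3  3  3  4
Edit distance = dp[4][4] = 4

4


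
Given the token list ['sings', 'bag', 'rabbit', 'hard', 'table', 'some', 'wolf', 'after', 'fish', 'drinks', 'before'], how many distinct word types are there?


Listing all tokens and tracking unique types:
  Token 1: 'sings' -> NEW (unique so far: 1)
  Token 2: 'bag' -> NEW (unique so far: 2)
  Token 3: 'rabbit' -> NEW (unique so far: 3)
  Token 4: 'hard' -> NEW (unique so far: 4)
  Token 5: 'table' -> NEW (unique so far: 5)
  Token 6: 'some' -> NEW (unique so far: 6)
  Token 7: 'wolf' -> NEW (unique so far: 7)
  Token 8: 'after' -> NEW (unique so far: 8)
  Token 9: 'fish' -> NEW (unique so far: 9)
  Token 10: 'drinks' -> NEW (unique so far: 10)
  Token 11: 'before' -> NEW (unique so far: 11)
Unique types: ('after', 'bag', 'before', 'drinks', 'fish', 'hard', 'rabbit', 'sings', 'some', 'table', 'wolf')
Vocabulary size: 11

11


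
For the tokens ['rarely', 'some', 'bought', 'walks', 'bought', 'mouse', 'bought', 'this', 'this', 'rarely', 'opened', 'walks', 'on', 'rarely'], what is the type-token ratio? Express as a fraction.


Tokens: 14
Unique types: ('bought', 'mouse', 'on', 'opened', 'rarely', 'some', 'this', 'walks') = 8
TTR = 8/14
Simplify: divide both by 2 -> 4/7
TTR = 4/7

4/7


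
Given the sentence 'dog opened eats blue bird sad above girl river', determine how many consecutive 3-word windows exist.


Word trigrams from [9] words:
  Trigram 1: (dog opened eats)
  Trigram 2: (opened eats blue)
  Trigram 3: (eats blue bird)
  Trigram 4: (blue bird sad)
  Trigram 5: (bird sad above)
  Trigram 6: (sad above girl)
  Trigram 7: (above girl river)
Total word trigrams: 9 - 2 = 7

7


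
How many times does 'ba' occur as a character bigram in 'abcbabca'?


Scanning 'abcbabca' for bigram 'ba':
  Position 0: 'ab' -> no
  Position 1: 'bc' -> no
  Position 2: 'cb' -> no
  Position 3: 'ba' -> MATCH
  Position 4: 'ab' -> no
  Position 5: 'bc' -> no
  Position 6: 'ca' -> no
Total matches: 1

1


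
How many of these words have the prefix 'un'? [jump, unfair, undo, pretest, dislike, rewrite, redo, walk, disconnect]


Checking each word for prefix 'un':
  'jump' -> no (count: 0)
  'unfair' -> YES, starts with 'un' (count: 1)
  'undo' -> YES, starts with 'un' (count: 2)
  'pretest' -> no (count: 2)
  'dislike' -> no (count: 2)
  'rewrite' -> no (count: 2)
  'redo' -> no (count: 2)
  'walk' -> no (count: 2)
  'disconnect' -> no (count: 2)
Total with prefix 'un': 2

2


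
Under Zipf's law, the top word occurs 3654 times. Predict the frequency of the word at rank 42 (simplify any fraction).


Zipf's law: freq(rank) = f1 / rank
f1 = 3654, rank = 42
freq = 3654 / 42
= 87

87


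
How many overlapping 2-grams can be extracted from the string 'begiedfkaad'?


String 'begiedfkaad' has length L = 11.
Number of overlapping n-grams = L - n + 1
Substituting: 11 - 2 + 1 = 10

10


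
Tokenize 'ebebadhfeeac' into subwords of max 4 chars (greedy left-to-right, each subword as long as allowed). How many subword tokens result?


'ebebadhfeeac' has 12 characters.
Chunking with max size 4:
  Chunk 1: 'ebeb' (positions 0-3)
  Chunk 2: 'adhf' (positions 4-7)
  Chunk 3: 'eeac' (positions 8-11)
Total chunks: ceil(12 / 4) = 3

3


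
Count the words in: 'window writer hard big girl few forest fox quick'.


Counting words by splitting on spaces:
  Word 1: 'window'
  Word 2: 'writer'
  Word 3: 'hard'
  Word 4: 'big'
  Word 5: 'girl'
  Word 6: 'few'
  Word 7: 'forest'
  Word 8: 'fox'
  Word 9: 'quick'
Total words: 9

9


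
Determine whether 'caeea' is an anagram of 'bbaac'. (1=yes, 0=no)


Sort characters of 'caeea': 'aacee'
Sort characters of 'bbaac': 'aabbc'
Sorted forms differ -> they are NOT anagrams
Result: 0

0


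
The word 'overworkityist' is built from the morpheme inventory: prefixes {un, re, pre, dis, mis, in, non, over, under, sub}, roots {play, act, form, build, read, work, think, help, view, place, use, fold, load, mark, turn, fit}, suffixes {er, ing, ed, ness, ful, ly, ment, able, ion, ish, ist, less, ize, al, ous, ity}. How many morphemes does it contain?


Segmenting 'overworkityist' against the inventory:
  'over' -> prefix (morpheme 1)
  'work' -> root (morpheme 2)
  'ity' -> suffix (morpheme 3)
  'ist' -> suffix (morpheme 4)
Total morphemes: 4

4


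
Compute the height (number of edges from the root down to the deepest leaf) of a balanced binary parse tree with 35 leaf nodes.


In a balanced binary tree with n leaves the deepest leaf is ceil(log2(n)) edges below the root.
log2(35) = 5.1293
ceil(5.1293) = 6
height (edges) = 6

6


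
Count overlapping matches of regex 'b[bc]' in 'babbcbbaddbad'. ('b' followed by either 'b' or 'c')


Pattern: b[bc] means 'b' followed by either 'b' or 'c'.
Scanning 'babbcbbaddbad' position-by-position:
  Pos 0: window 'ba' -> no
  Pos 1: window 'ab' -> no
  Pos 2: window 'bb' -> MATCH
  Pos 3: window 'bc' -> MATCH
  Pos 4: window 'cb' -> no
  Pos 5: window 'bb' -> MATCH
  Pos 6: window 'ba' -> no
  Pos 7: window 'ad' -> no
  Pos 8: window 'dd' -> no
  Pos 9: window 'db' -> no
  Pos 10: window 'ba' -> no
  Pos 11: window 'ad' -> no
  Pos 12: window 'd' -> no
Total matches: 3

3


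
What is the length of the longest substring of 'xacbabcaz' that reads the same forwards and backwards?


Scanning 'xacbabcaz' for palindromic substrings.
Substring at positions 1-7: 'acbabca'.
Check: reverse('acbabca') = 'acbabca' -> palindrome confirmed.
Neighbouring characters ('x' / 'z') break symmetry, so it cannot extend further.
No longer palindromic substring exists; longest length = 7

7


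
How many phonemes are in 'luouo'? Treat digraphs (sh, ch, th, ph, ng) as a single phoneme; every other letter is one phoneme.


Parsing 'luouo' greedily, digraphs first:
  'l' -> consonant phoneme (phonemes so far: 1)
  'u' -> vowel phoneme (phonemes so far: 2)
  'o' -> vowel phoneme (phonemes so far: 3)
  'u' -> vowel phoneme (phonemes so far: 4)
  'o' -> vowel phoneme (phonemes so far: 5)
Total phonemes: 5

5


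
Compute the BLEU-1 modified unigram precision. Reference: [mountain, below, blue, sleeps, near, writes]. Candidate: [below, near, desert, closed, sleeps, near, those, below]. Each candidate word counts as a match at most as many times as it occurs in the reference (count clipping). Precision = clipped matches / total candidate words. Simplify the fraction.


Reference word counts: {'below': 1, 'blue': 1, 'mountain': 1, 'near': 1, 'sleeps': 1, 'writes': 1}
Checking each candidate word (with clipping):
  'below' -> in reference (ref count 1, used 1/1) -> match (matches: 1)
  'near' -> in reference (ref count 1, used 1/1) -> match (matches: 2)
  'desert' -> not in reference -> no match (matches: 2)
  'closed' -> not in reference -> no match (matches: 2)
  'sleeps' -> in reference (ref count 1, used 1/1) -> match (matches: 3)
  'near' -> ref count 1 already used up (1/1) -> clipped, no match (matches: 3)
  'those' -> not in reference -> no match (matches: 3)
  'below' -> ref count 1 already used up (1/1) -> clipped, no match (matches: 3)
Clipped matches: 3, Candidate length: 8
Precision = 3/8

3/8


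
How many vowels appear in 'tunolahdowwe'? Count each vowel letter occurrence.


Scanning each character of 'tunolahdowwe':
  Position 1: 't' -> consonant (running count: 0)
  Position 2: 'u' -> vowel (running count: 1)
  Position 3: 'n' -> consonant (running count: 1)
  Position 4: 'o' -> vowel (running count: 2)
  Position 5: 'l' -> consonant (running count: 2)
  Position 6: 'a' -> vowel (running count: 3)
  Position 7: 'h' -> consonant (running count: 3)
  Position 8: 'd' -> consonant (running count: 3)
  Position 9: 'o' -> vowel (running count: 4)
  Position 10: 'w' -> consonant (running count: 4)
  Position 11: 'w' -> consonant (running count: 4)
  Position 12: 'e' -> vowel (running count: 5)
Total vowels: 5

5


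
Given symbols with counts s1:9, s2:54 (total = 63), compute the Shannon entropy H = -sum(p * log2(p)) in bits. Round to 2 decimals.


Computing entropy H = -sum(p_i * log2(p_i)):
  s1: p = 9/63 = 0.1429, -p*log2(p) = 0.4011
  s2: p = 54/63 = 0.8571, -p*log2(p) = 0.1906
H = sum of terms = 0.5917
Rounded to 2 decimals: 0.59

0.59


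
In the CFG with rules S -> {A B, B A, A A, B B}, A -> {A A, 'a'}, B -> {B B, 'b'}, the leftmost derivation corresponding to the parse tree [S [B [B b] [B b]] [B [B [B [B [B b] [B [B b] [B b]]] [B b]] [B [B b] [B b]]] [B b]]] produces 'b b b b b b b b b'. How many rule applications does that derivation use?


Every bracketed nonterminal node [X ...] in the tree is produced by exactly one rule application.
Reading the tree off as a leftmost derivation:
  Step 1: S  =>  B B   (applied S -> B B)
  Step 2: B B  =>  B B B   (applied B -> B B)
  Step 3: B B B  =>  b B B   (applied B -> b)
  Step 4: b B B  =>  b b B   (applied B -> b)
  Step 5: b b B  =>  b b B B   (applied B -> B B)
  Step 6: b b B B  =>  b b B B B   (applied B -> B B)
  Step 7: b b B B B  =>  b b B B B B   (applied B -> B B)
  Step 8: b b B B B B  =>  b b B B B B B   (applied B -> B B)
  Step 9: b b B B B B B  =>  b b b B B B B   (applied B -> b)
  Step 10: b b b B B B B  =>  b b b B B B B B   (applied B -> B B)
  Step 11: b b b B B B B B  =>  b b b b B B B B   (applied B -> b)
  Step 12: b b b b B B B B  =>  b b b b b B B B   (applied B -> b)
  Step 13: b b b b b B B B  =>  b b b b b b B B   (applied B -> b)
  Step 14: b b b b b b B B  =>  b b b b b b B B B   (applied B -> B B)
  Step 15: b b b b b b B B B  =>  b b b b b b b B B   (applied B -> b)
  Step 16: b b b b b b b B B  =>  b b b b b b b b B   (applied B -> b)
  Step 17: b b b b b b b b B  =>  b b b b b b b b b   (applied B -> b)
Final yield: b b b b b b b b b
Total rewrite steps: 17

17


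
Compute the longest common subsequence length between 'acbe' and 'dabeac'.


DP table for LCS of 'acbe' and 'dabeac':
       d  a  b  e  a  c
    0  0  0  0  0  0  0
  a 0  0  1  1  1  1  1
  c 0  0  1  1  1  1  2
  b 0  0  1  2  2  2  2
  e 0  0  1  2  3  3  3
LCS: 'abe'
LCS length = 3

3


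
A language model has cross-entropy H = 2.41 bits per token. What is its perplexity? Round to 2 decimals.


Perplexity formula: PP = 2^H
H = 2.41
PP = 2^2.41
Decompose: 2^2.41 = 2^2 * 2^0.41
2^2 = 4, 2^0.41 ~ 1.3286858
PP ~ 4 * 1.3286858 = 5.3147432
Rounded to 2 decimals: 5.31

5.31


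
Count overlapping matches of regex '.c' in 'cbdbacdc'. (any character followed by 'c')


Pattern: .c means any character followed by 'c'.
Scanning 'cbdbacdc' position-by-position:
  Pos 0: window 'cb' -> no
  Pos 1: window 'bd' -> no
  Pos 2: window 'db' -> no
  Pos 3: window 'ba' -> no
  Pos 4: window 'ac' -> MATCH
  Pos 5: window 'cd' -> no
  Pos 6: window 'dc' -> MATCH
  Pos 7: window 'c' -> no
Total matches: 2

2


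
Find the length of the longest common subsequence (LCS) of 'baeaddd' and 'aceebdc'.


DP table for LCS of 'baeaddd' and 'aceebdc':
       a  c  e  e  b  d  c
    0  0  0  0  0  0  0  0
  b 0  0  0  0  0  1  1  1
  a 0  1  1  1  1  1  1  1
  e 0  1  1  2  2  2  2  2
  a 0  1  1  2  2  2  2  2
  d 0  1  1  2  2  2  3  3
  d 0  1  1  2  2  2  3  3
  d 0  1  1  2  2  2  3  3
LCS: 'aed'
LCS length = 3

3


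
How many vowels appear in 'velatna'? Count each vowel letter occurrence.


Scanning each character of 'velatna':
  Position 1: 'v' -> consonant (running count: 0)
  Position 2: 'e' -> vowel (running count: 1)
  Position 3: 'l' -> consonant (running count: 1)
  Position 4: 'a' -> vowel (running count: 2)
  Position 5: 't' -> consonant (running count: 2)
  Position 6: 'n' -> consonant (running count: 2)
  Position 7: 'a' -> vowel (running count: 3)
Total vowels: 3

3


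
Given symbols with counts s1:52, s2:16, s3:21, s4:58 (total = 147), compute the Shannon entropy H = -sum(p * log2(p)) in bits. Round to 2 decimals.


Computing entropy H = -sum(p_i * log2(p_i)):
  s1: p = 52/147 = 0.3537, -p*log2(p) = 0.5303
  s2: p = 16/147 = 0.1088, -p*log2(p) = 0.3483
  s3: p = 21/147 = 0.1429, -p*log2(p) = 0.4011
  s4: p = 58/147 = 0.3946, -p*log2(p) = 0.5294
H = sum of terms = 1.8091
Rounded to 2 decimals: 1.81

1.81


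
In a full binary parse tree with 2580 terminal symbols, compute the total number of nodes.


Leaf nodes (terminals): 2580
Internal nodes = n - 1 = 2580 - 1 = 2579
Total = leaves + internal = 2580 + 2579 = 5159

5159


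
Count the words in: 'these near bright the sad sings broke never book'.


Counting words by splitting on spaces:
  Word 1: 'these'
  Word 2: 'near'
  Word 3: 'bright'
  Word 4: 'the'
  Word 5: 'sad'
  Word 6: 'sings'
  Word 7: 'broke'
  Word 8: 'never'
  Word 9: 'book'
Total words: 9

9


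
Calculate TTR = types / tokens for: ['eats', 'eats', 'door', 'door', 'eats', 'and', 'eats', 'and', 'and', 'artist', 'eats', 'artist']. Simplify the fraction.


Tokens: 12
Unique types: ('and', 'artist', 'door', 'eats') = 4
TTR = 4/12
Simplify: divide both by 4 -> 1/3
TTR = 1/3

1/3


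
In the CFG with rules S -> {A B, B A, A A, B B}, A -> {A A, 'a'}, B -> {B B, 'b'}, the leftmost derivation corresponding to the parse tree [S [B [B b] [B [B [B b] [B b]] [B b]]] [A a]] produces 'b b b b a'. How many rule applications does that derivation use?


Every bracketed nonterminal node [X ...] in the tree is produced by exactly one rule application.
Reading the tree off as a leftmost derivation:
  Step 1: S  =>  B A   (applied S -> B A)
  Step 2: B A  =>  B B A   (applied B -> B B)
  Step 3: B B A  =>  b B A   (applied B -> b)
  Step 4: b B A  =>  b B B A   (applied B -> B B)
  Step 5: b B B A  =>  b B B B A   (applied B -> B B)
  Step 6: b B B B A  =>  b b B B A   (applied B -> b)
  Step 7: b b B B A  =>  b b b B A   (applied B -> b)
  Step 8: b b b B A  =>  b b b b A   (applied B -> b)
  Step 9: b b b b A  =>  b b b b a   (applied A -> a)
Final yield: b b b b a
Total rewrite steps: 9

9


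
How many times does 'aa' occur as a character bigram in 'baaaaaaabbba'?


Scanning 'baaaaaaabbba' for bigram 'aa':
  Position 0: 'ba' -> no
  Position 1: 'aa' -> MATCH
  Position 2: 'aa' -> MATCH
  Position 3: 'aa' -> MATCH
  Position 4: 'aa' -> MATCH
  Position 5: 'aa' -> MATCH
  Position 6: 'aa' -> MATCH
  Position 7: 'ab' -> no
  Position 8: 'bb' -> no
  Position 9: 'bb' -> no
  Position 10: 'ba' -> no
Total matches: 6

6


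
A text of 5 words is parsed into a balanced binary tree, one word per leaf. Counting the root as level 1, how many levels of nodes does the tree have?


In a balanced binary tree with n leaves the deepest leaf is ceil(log2(n)) edges below the root,
so counting node levels inclusive of root and leaves gives ceil(log2(n)) + 1 levels.
log2(5) = 2.3219
ceil(2.3219) = 3
levels = 3 + 1 = 4

4


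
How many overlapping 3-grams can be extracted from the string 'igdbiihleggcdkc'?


String 'igdbiihleggcdkc' has length L = 15.
Number of overlapping n-grams = L - n + 1
Substituting: 15 - 3 + 1 = 13

13


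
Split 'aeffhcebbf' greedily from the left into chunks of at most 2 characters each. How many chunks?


'aeffhcebbf' has 10 characters.
Chunking with max size 2:
  Chunk 1: 'ae' (positions 0-1)
  Chunk 2: 'ff' (positions 2-3)
  Chunk 3: 'hc' (positions 4-5)
  Chunk 4: 'eb' (positions 6-7)
  Chunk 5: 'bf' (positions 8-9)
Total chunks: ceil(10 / 2) = 5

5


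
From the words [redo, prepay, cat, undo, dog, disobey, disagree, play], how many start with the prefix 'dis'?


Checking each word for prefix 'dis':
  'redo' -> no (count: 0)
  'prepay' -> no (count: 0)
  'cat' -> no (count: 0)
  'undo' -> no (count: 0)
  'dog' -> no (count: 0)
  'disobey' -> YES, starts with 'dis' (count: 1)
  'disagree' -> YES, starts with 'dis' (count: 2)
  'play' -> no (count: 2)
Total with prefix 'dis': 2

2


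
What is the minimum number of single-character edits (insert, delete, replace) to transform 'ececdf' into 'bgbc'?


Building DP table for s1='ececdf' (len 6) and s2='bgbc' (len 4):
       b  g  b  c
    0  1  2  3  4
  e 1  1  2  3  4
  c 2  2  2  3  3
  e 3  3  3  3  4
  c 4  4  4  4  3
  d 5  5  5  5  4
  f 6  6  6  6  5
Edit distance = dp[6][4] = 5

5


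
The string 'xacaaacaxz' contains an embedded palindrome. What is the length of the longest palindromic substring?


Scanning 'xacaaacaxz' for palindromic substrings.
Substring at positions 0-8: 'xacaaacax'.
Check: reverse('xacaaacax') = 'xacaaacax' -> palindrome confirmed.
Neighbouring characters ('-' / 'z') break symmetry, so it cannot extend further.
No longer palindromic substring exists; longest length = 9

9


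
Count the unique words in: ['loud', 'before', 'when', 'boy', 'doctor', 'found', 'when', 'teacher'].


Listing all tokens and tracking unique types:
  Token 1: 'loud' -> NEW (unique so far: 1)
  Token 2: 'before' -> NEW (unique so far: 2)
  Token 3: 'when' -> NEW (unique so far: 3)
  Token 4: 'boy' -> NEW (unique so far: 4)
  Token 5: 'doctor' -> NEW (unique so far: 5)
  Token 6: 'found' -> NEW (unique so far: 6)
  Token 7: 'when' -> duplicate (unique so far: 6)
  Token 8: 'teacher' -> NEW (unique so far: 7)
Unique types: ('before', 'boy', 'doctor', 'found', 'loud', 'teacher', 'when')
Vocabulary size: 7

7


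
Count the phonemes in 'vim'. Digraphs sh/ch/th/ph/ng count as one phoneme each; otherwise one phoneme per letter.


Parsing 'vim' greedily, digraphs first:
  'v' -> consonant phoneme (phonemes so far: 1)
  'i' -> vowel phoneme (phonemes so far: 2)
  'm' -> consonant phoneme (phonemes so far: 3)
Total phonemes: 3

3


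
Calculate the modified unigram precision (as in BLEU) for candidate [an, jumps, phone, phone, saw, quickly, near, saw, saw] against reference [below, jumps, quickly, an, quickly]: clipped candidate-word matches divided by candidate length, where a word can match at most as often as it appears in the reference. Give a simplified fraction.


Reference word counts: {'an': 1, 'below': 1, 'jumps': 1, 'quickly': 2}
Checking each candidate word (with clipping):
  'an' -> in reference (ref count 1, used 1/1) -> match (matches: 1)
  'jumps' -> in reference (ref count 1, used 1/1) -> match (matches: 2)
  'phone' -> not in reference -> no match (matches: 2)
  'phone' -> not in reference -> no match (matches: 2)
  'saw' -> not in reference -> no match (matches: 2)
  'quickly' -> in reference (ref count 2, used 1/2) -> match (matches: 3)
  'near' -> not in reference -> no match (matches: 3)
  'saw' -> not in reference -> no match (matches: 3)
  'saw' -> not in reference -> no match (matches: 3)
Clipped matches: 3, Candidate length: 9
Precision = 3/9 = 1/3

1/3


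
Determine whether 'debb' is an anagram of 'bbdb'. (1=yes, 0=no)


Sort characters of 'debb': 'bbde'
Sort characters of 'bbdb': 'bbbd'
Sorted forms differ -> they are NOT anagrams
Result: 0

0


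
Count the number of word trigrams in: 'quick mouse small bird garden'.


Word trigrams from [5] words:
  Trigram 1: (quick mouse small)
  Trigram 2: (mouse small bird)
  Trigram 3: (small bird garden)
Total word trigrams: 5 - 2 = 3

3


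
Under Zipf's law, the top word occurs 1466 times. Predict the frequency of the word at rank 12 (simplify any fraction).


Zipf's law: freq(rank) = f1 / rank
f1 = 1466, rank = 12
freq = 1466 / 12
GCD(1466, 12) = 2
Simplified: 733/6

733/6


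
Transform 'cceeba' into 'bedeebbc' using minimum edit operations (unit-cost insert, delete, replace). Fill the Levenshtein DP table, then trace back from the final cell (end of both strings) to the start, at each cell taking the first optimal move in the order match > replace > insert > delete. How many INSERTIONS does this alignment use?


Edit distance = 5. Backtracking from cell (6, 8) with preference match > replace > insert > delete,
then listing the resulting alignment 'cceeba' -> 'bedeebbc' left to right:
  Step 1: insert 'b' [insertion #1]
  Step 2: replace c->e
  Step 3: replace c->d
  Step 4: keep 'e'
  Step 5: keep 'e'
  Step 6: insert 'b' [insertion #2]
  Step 7: keep 'b'
  Step 8: replace a->c
Total insertions: 2

2


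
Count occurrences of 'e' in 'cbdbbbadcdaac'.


Scanning 'cbdbbbadcdaac' for 'e':
  No matches found.
Total occurrences of 'e': 0

0


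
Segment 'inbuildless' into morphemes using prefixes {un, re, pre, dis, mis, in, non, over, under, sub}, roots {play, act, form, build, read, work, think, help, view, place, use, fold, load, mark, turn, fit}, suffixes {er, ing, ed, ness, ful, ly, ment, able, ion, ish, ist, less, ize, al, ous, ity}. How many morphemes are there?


Segmenting 'inbuildless' against the inventory:
  'in' -> prefix (morpheme 1)
  'build' -> root (morpheme 2)
  'less' -> suffix (morpheme 3)
Total morphemes: 3

3


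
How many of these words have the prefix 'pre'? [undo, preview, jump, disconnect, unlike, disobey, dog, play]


Checking each word for prefix 'pre':
  'undo' -> no (count: 0)
  'preview' -> YES, starts with 'pre' (count: 1)
  'jump' -> no (count: 1)
  'disconnect' -> no (count: 1)
  'unlike' -> no (count: 1)
  'disobey' -> no (count: 1)
  'dog' -> no (count: 1)
  'play' -> no (count: 1)
Total with prefix 'pre': 1

1


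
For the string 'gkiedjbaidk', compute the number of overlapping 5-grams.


String 'gkiedjbaidk' has length L = 11.
Number of overlapping n-grams = L - n + 1
Substituting: 11 - 5 + 1 = 7

7


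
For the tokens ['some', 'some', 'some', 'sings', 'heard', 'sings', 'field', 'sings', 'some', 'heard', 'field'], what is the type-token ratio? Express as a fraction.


Tokens: 11
Unique types: ('field', 'heard', 'sings', 'some') = 4
TTR = 4/11
Already in lowest terms.

4/11


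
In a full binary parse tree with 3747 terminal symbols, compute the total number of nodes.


Leaf nodes (terminals): 3747
Internal nodes = n - 1 = 3747 - 1 = 3746
Total = leaves + internal = 3747 + 3746 = 7493

7493


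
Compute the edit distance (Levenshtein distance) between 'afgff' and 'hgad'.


Building DP table for s1='afgff' (len 5) and s2='hgad' (len 4):
       h  g  a  d
    0  1  2  3  4
  a 1  1  2  2  3
  f 2  2  2  3  3
  g 3  3  2  3  4
  f 4  4  3  3  4
  f 5  5  4  4  4
Edit distance = dp[5][4] = 4

4


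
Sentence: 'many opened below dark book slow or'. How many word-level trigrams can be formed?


Word trigrams from [7] words:
  Trigram 1: (many opened below)
  Trigram 2: (opened below dark)
  Trigram 3: (below dark book)
  Trigram 4: (dark book slow)
  Trigram 5: (book slow or)
Total word trigrams: 7 - 2 = 5

5
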